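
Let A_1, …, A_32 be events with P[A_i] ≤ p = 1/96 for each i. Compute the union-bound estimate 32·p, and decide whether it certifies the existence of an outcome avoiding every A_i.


Union bound: P[∪_{i=1}^{32} A_i] ≤ Σ_i P[A_i] ≤ 32·p = 32·(1/96) = 1/3.
Numerically: 1/3 ≈ 0.3333333.
Is 1/3 < 1? YES.
Since P[∪ A_i] ≤ 1/3 < 1, the complement has P[∩ A_i^c] ≥ 1 − 1/3 = 2/3 > 0, so some outcome avoids every A_i.

32·p = 1/3 ≈ 0.3333333; existence CERTIFIED by the union bound.


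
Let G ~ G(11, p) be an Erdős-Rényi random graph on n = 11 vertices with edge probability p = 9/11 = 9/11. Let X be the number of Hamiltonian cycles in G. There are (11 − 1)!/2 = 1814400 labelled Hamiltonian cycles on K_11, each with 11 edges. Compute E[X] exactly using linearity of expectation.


K_11 has (11 − 1)!/2 = 1814400 labelled Hamiltonian cycles.
For each such Hamiltonian cycle H, let X_H = 1 if all 11 edges of H are present in G. Then P[X_H = 1] = p^{11} = (9/11)^{11} = 31381059609/285311670611.
By linearity of expectation: E[X] = Σ_H E[X_H] = 1814400 · p^{11} = 1814400 · 31381059609/285311670611 = 56937794554569600/285311670611.
Numerically: E[X] ≈ 199563.

E[X] = 1814400 · (9/11)^{11} = 56937794554569600/285311670611 ≈ 199563.


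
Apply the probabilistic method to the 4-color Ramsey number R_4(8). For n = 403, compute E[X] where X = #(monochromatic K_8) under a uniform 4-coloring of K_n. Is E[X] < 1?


E[X] = C(403, 8) · 4^{1 − 28} = 16090020602228430 · 4^{−27} = 16090020602228430/18014398509481984.
As a reduced fraction: E[X] = 8045010301114215/9007199254740992 ≈ 0.8932.
Is E[X] < 1? YES.
Since E[X] < 1, there exists a 4-coloring of K_{403} with no monochromatic K_8; hence R_4(8) > 403.

E[X] = 8045010301114215/9007199254740992 ≈ 0.8932; E[X] < 1, so R_4(8) > 403.


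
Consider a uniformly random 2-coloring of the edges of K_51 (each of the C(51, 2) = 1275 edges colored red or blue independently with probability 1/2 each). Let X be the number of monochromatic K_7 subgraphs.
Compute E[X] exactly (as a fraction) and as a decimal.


Let X = Σ_S X_S over the C(51, 7) = 115775100 subsets S of size 7, where X_S = 1 if the K_7 on S is monochromatic.
For a fixed S, the K_7 on S has C(7, 2) = 21 edges. P[all 21 edges red] = (1/2)^21, and likewise for blue, so P[monochromatic] = 2·(1/2)^21 = 2^{1 − 21} = 1/1048576.
By linearity: E[X] = C(51, 7) · 2^{1 − 21} = 115775100 · 1/1048576 = 28943775/262144.
Numerically: E[X] ≈ 110.412.

E[X] = C(51,7)·2^(1−C(7,2)) = 28943775/262144 ≈ 110.412.


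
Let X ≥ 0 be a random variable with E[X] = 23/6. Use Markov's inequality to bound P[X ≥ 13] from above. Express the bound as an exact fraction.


μ = E[X] = 23/6, a = 13.
Markov: P[X ≥ 13] ≤ μ/a = (23/6)/13 = 23/78.
Numerically: ≈ 0.29487.
(Since a = 13 > μ = 3.83333, the bound 23/78 is < 1 and informative.)

P[X ≥ 13] ≤ 23/78 ≈ 0.29487.


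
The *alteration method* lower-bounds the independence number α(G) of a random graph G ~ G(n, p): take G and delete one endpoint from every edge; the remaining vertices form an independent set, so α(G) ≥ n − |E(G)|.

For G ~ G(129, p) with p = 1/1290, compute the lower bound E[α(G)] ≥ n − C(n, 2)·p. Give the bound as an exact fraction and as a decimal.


E[|E(G)|] = C(129, 2)·p = 8256 · (1/1290) = 32/5.
E[α(G)] ≥ n − E[|E(G)|] = 129 − 32/5 = 613/5.
Numerically: ≈ 122.6000.
(This is only a lower bound; the true E[α(G)] may be larger.)

E[α(G)] ≥ 613/5 ≈ 122.6000.


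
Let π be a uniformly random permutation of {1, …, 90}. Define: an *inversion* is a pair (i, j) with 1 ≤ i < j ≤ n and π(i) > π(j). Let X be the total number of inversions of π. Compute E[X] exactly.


Write X = Σ X_I over the C(90, 2) = 4005 pairs i < j, with X_I the indicator of one inversion.
There are 4005 indicators.
For each fixed pair i < j, the values π(i) and π(j) are two distinct elements of {1, …, 90} in uniformly random order; by symmetry P[π(i) > π(j)] = 1/2.
By linearity: E[X] = 4005 · (1/2) = C(90, 2) · (1/2) = 4005/2 = 4005/2 ≈ 2002.50000.

E[X] = 4005/2 = 2002.50000.


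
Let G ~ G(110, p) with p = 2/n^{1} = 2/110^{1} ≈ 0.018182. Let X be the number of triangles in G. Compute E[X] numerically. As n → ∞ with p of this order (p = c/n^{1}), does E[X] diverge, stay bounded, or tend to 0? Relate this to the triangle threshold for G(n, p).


Number of potential triangles: C(110, 3) = 215820.
Each occurs with probability p³ ≈ (0.018182)³ ≈ 6.0105184e-06.
By linearity: E[X] = C(110, 3)·p³ ≈ 215820 · 6.0105184e-06 ≈ 1.29719.
Here α = 1, so p = 2/n is exactly at the triangle threshold p ~ 1/n. Asymptotically E[X] → c³/6 = 2³/6 = 4/3 ≈ 1.33333, a bounded constant. In this regime the triangle count is asymptotically Poisson(c³/6).

E[X] ≈ 1.29719; in regime p = Θ(1/n^{1}) E[X] stays bounded (at the triangle threshold p ~ 1/n).


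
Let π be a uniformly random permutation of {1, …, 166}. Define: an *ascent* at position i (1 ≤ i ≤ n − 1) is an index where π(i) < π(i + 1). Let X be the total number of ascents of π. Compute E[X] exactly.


Write X = Σ X_I over i = 1, …, 165, with X_I the indicator of one ascent.
There are 165 indicators.
For each fixed i, the pair (π(i), π(i+1)) is a uniformly random ordered pair of distinct values from {1, …, 166}; by symmetry P[π(i) < π(i+1)] = 1/2.
By linearity: E[X] = 165 · (1/2) = (166 − 1) · (1/2) = 165/2 ≈ 82.500000.

E[X] = 165/2 = 82.500000.


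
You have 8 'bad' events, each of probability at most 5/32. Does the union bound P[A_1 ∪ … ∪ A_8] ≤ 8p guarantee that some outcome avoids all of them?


Union bound: P[∪_{i=1}^{8} A_i] ≤ Σ_i P[A_i] ≤ 8·p = 8·(5/32) = 5/4.
Numerically: 5/4 ≈ 1.250000.
Is 5/4 < 1? NO.
Since the bound 5/4 is ≥ 1, the union bound is uninformative here; it does NOT by itself certify existence.

8·p = 5/4 ≈ 1.250000; existence NOT certified by the union bound.


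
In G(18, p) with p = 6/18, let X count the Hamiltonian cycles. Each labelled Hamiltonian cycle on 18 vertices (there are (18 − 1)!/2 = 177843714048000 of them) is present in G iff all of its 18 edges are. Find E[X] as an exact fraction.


K_18 has (18 − 1)!/2 = 177843714048000 labelled Hamiltonian cycles.
For each such Hamiltonian cycle H, let X_H = 1 if all 18 edges of H are present in G. Then P[X_H = 1] = p^{18} = (1/3)^{18} = 1/387420489.
By linearity of expectation: E[X] = Σ_H E[X_H] = 177843714048000 · p^{18} = 177843714048000 · 1/387420489 = 243955712000/531441.
Numerically: E[X] ≈ 4.59e+05.

E[X] = 177843714048000 · (1/3)^{18} = 243955712000/531441 ≈ 4.59e+05.


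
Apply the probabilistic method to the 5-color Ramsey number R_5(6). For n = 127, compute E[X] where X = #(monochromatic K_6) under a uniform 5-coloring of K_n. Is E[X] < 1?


E[X] = C(127, 6) · 5^{1 − 15} = 5169379425 · 5^{−14} = 5169379425/6103515625.
As a reduced fraction: E[X] = 206775177/244140625 ≈ 0.84695.
Is E[X] < 1? YES.
Since E[X] < 1, there exists a 5-coloring of K_{127} with no monochromatic K_6; hence R_5(6) > 127.

E[X] = 206775177/244140625 ≈ 0.84695; E[X] < 1, so R_5(6) > 127.


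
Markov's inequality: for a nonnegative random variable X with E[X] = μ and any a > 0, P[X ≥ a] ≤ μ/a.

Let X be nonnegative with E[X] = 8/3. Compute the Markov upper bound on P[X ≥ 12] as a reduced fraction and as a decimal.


μ = E[X] = 8/3, a = 12.
Markov: P[X ≥ 12] ≤ μ/a = (8/3)/12 = 2/9.
Numerically: ≈ 0.222222.
(Since a = 12 > μ = 2.666667, the bound 2/9 is < 1 and informative.)

P[X ≥ 12] ≤ 2/9 ≈ 0.222222.


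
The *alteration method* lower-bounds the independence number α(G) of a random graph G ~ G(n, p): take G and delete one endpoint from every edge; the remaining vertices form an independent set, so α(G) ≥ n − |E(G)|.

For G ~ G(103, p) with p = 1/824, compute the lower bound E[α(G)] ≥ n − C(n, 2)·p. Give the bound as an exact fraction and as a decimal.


E[|E(G)|] = C(103, 2)·p = 5253 · (1/824) = 51/8.
E[α(G)] ≥ n − E[|E(G)|] = 103 − 51/8 = 773/8.
Numerically: ≈ 96.62500.
(This is only a lower bound; the true E[α(G)] may be larger.)

E[α(G)] ≥ 773/8 ≈ 96.62500.


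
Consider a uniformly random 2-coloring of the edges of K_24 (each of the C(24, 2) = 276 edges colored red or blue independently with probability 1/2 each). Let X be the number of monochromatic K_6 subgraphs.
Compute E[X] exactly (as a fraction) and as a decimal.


Let X = Σ_S X_S over the C(24, 6) = 134596 subsets S of size 6, where X_S = 1 if the K_6 on S is monochromatic.
For a fixed S, the K_6 on S has C(6, 2) = 15 edges. P[all 15 edges red] = (1/2)^15, and likewise for blue, so P[monochromatic] = 2·(1/2)^15 = 2^{1 − 15} = 1/16384.
By linearity: E[X] = C(24, 6) · 2^{1 − 15} = 134596 · 1/16384 = 33649/4096.
Numerically: E[X] ≈ 8.215.

E[X] = C(24,6)·2^(1−C(6,2)) = 33649/4096 ≈ 8.215.


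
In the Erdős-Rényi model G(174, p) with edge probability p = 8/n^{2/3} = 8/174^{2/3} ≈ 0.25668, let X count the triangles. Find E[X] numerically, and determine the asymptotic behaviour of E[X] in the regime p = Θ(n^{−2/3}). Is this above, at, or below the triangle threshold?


Number of potential triangles: C(174, 3) = 862924.
Each occurs with probability p³ ≈ (0.25668)³ ≈ 1.6911085e-02.
By linearity: E[X] = C(174, 3)·p³ ≈ 862924 · 1.6911085e-02 ≈ 14592.98084.
Since α = 2/3 < 1, p = c/n^{2/3} ≫ 1/n is above the triangle threshold p ~ 1/n. Asymptotically E[X] ~ (c³/6)·n^{3(1−α)} = (8³/6)·n^{1} → ∞; triangles are abundant w.h.p.

E[X] ≈ 14592.98084; in regime p = Θ(1/n^{2/3}) E[X] diverges (above the triangle threshold p ~ 1/n).


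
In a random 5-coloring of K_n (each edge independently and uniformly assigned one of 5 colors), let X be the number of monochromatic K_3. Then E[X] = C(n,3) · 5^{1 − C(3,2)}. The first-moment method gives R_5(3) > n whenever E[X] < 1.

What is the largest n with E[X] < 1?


We need C(n, 3) · 5^{1 − 3} < 1, i.e. C(n, 3) < 5^{3 − 1} = 25.
Check values of n near the boundary:
  n = 3: C(3, 3) = 1; 1 < 25? YES
  n = 4: C(4, 3) = 4; 4 < 25? YES
  n = 5: C(5, 3) = 10; 10 < 25? YES
  n = 6: C(6, 3) = 20; 20 < 25? YES
  n = 7: C(7, 3) = 35; 35 < 25? NO
  n = 8: C(8, 3) = 56; 56 < 25? NO
The largest n with C(n, 3) < 25 is n = 6 (where E[X] = 4/5 ≈ 0.80000). Hence R_5(3) > 6, i.e. R_5(3) ≥ 7.

Largest n = 6; hence R_5(3) > 6.


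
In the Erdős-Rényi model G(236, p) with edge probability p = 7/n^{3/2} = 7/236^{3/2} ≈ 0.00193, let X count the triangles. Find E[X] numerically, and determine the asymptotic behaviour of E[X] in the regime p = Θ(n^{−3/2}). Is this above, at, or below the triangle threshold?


Number of potential triangles: C(236, 3) = 2162940.
Each occurs with probability p³ ≈ (0.00193)³ ≈ 7.19764e-09.
By linearity: E[X] = C(236, 3)·p³ ≈ 2162940 · 7.19764e-09 ≈ 0.016.
Since α = 3/2 > 1, p = c/n^{3/2} = o(1/n) is below the triangle threshold p ~ 1/n. Asymptotically E[X] ~ (c³/6)·n^{3(1−α)} = (7³/6)·n^{-1.5} → 0, so by Markov's inequality G has no triangles w.h.p.

E[X] ≈ 0.016; in regime p = Θ(1/n^{3/2}) E[X] tends to 0 (below the triangle threshold p ~ 1/n).


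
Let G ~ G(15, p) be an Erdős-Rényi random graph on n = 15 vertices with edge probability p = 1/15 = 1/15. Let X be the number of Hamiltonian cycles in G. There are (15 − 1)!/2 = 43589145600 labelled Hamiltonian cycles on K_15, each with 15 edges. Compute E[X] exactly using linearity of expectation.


K_15 has (15 − 1)!/2 = 43589145600 labelled Hamiltonian cycles.
For each such Hamiltonian cycle H, let X_H = 1 if all 15 edges of H are present in G. Then P[X_H = 1] = p^{15} = (1/15)^{15} = 1/437893890380859375.
Summing the indicators: E[X] = Σ_H E[X_H] = 43589145600 · p^{15} = 43589145600 · 1/437893890380859375 = 7175168/72081298828125.
Numerically: E[X] ≈ 9.95e-08.

E[X] = 43589145600 · (1/15)^{15} = 7175168/72081298828125 ≈ 9.95e-08.


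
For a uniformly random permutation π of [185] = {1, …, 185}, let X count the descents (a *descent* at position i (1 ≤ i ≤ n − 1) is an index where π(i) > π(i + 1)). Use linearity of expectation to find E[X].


Write X = Σ X_I over i = 1, …, 184, with X_I the indicator of one descent.
There are 184 indicators.
For each fixed i, the pair (π(i), π(i+1)) is a uniformly random ordered pair of distinct values from {1, …, 185}; by symmetry P[π(i) > π(i+1)] = 1/2.
By linearity: E[X] = 184 · (1/2) = (185 − 1) · (1/2) = 92 ≈ 92.000.

E[X] = 92 = 92.000.


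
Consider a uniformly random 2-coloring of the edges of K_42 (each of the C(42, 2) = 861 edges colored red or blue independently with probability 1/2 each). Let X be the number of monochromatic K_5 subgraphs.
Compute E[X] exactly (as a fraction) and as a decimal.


Let X = Σ_S X_S over the C(42, 5) = 850668 subsets S of size 5, where X_S = 1 if the K_5 on S is monochromatic.
For a fixed S, the K_5 on S has C(5, 2) = 10 edges. P[all 10 edges red] = (1/2)^10, and likewise for blue, so P[monochromatic] = 2·(1/2)^10 = 2^{1 − 10} = 1/512.
Summing: E[X] = C(42, 5) · 2^{1 − 10} = 850668 · 1/512 = 212667/128.
Numerically: E[X] ≈ 1661.460938.

E[X] = C(42,5)·2^(1−C(5,2)) = 212667/128 ≈ 1661.460938.


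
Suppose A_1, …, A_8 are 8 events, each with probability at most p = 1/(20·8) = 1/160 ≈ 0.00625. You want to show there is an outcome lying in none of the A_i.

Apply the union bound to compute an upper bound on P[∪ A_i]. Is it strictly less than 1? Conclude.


Union bound: P[∪_{i=1}^{8} A_i] ≤ Σ_i P[A_i] ≤ 8·p = 8·(1/160) = 1/20.
Numerically: 1/20 ≈ 0.05000.
Is 1/20 < 1? YES.
Since P[∪ A_i] ≤ 1/20 < 1, the complement has P[∩ A_i^c] ≥ 1 − 1/20 = 19/20 > 0, so some outcome avoids every A_i.

8·p = 1/20 ≈ 0.05000; existence CERTIFIED by the union bound.


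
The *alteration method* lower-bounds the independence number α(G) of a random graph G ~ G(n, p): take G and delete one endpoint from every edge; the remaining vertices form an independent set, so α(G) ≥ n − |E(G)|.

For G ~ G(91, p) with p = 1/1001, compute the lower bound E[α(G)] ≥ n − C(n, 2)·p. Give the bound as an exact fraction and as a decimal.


E[|E(G)|] = C(91, 2)·p = 4095 · (1/1001) = 45/11.
E[α(G)] ≥ n − E[|E(G)|] = 91 − 45/11 = 956/11.
Numerically: ≈ 86.90909.
(This is only a lower bound; the true E[α(G)] may be larger.)

E[α(G)] ≥ 956/11 ≈ 86.90909.


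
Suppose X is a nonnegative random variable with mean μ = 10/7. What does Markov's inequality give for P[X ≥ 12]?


μ = E[X] = 10/7, a = 12.
Markov: P[X ≥ 12] ≤ μ/a = (10/7)/12 = 5/42.
Numerically: ≈ 0.119048.
(Since a = 12 > μ = 1.428571, the bound 5/42 is < 1 and informative.)

P[X ≥ 12] ≤ 5/42 ≈ 0.119048.


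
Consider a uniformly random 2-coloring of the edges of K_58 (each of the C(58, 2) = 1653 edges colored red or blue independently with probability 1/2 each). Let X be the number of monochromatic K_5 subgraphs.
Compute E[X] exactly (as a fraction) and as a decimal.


Let X = Σ_S X_S over the C(58, 5) = 4582116 subsets S of size 5, where X_S = 1 if the K_5 on S is monochromatic.
For a fixed S, the K_5 on S has C(5, 2) = 10 edges. P[all 10 edges red] = (1/2)^10, and likewise for blue, so P[monochromatic] = 2·(1/2)^10 = 2^{1 − 10} = 1/512.
Summing: E[X] = C(58, 5) · 2^{1 − 10} = 4582116 · 1/512 = 1145529/128.
Numerically: E[X] ≈ 8949.44531.

E[X] = C(58,5)·2^(1−C(5,2)) = 1145529/128 ≈ 8949.44531.


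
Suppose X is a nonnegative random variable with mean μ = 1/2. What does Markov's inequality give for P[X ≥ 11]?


μ = E[X] = 1/2, a = 11.
Markov: P[X ≥ 11] ≤ μ/a = (1/2)/11 = 1/22.
Numerically: ≈ 0.045455.
(Since a = 11 > μ = 0.500000, the bound 1/22 is < 1 and informative.)

P[X ≥ 11] ≤ 1/22 ≈ 0.045455.


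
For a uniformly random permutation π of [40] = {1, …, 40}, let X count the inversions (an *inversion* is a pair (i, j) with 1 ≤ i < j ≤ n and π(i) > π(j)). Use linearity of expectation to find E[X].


Write X = Σ X_I over the C(40, 2) = 780 pairs i < j, with X_I the indicator of one inversion.
There are 780 indicators.
For each fixed pair i < j, the values π(i) and π(j) are two distinct elements of {1, …, 40} in uniformly random order; by symmetry P[π(i) > π(j)] = 1/2.
By linearity: E[X] = 780 · (1/2) = C(40, 2) · (1/2) = 780/2 = 390 ≈ 390.000.

E[X] = 390 = 390.000.


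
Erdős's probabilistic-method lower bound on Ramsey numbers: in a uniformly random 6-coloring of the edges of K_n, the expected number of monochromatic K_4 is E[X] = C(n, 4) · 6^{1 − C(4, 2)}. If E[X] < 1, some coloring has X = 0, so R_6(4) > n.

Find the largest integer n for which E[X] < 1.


We need C(n, 4) · 6^{1 − 6} < 1, i.e. C(n, 4) < 6^{6 − 1} = 7776.
Check values of n near the boundary:
  n = 16: C(16, 4) = 1820; 1820 < 7776? YES
  n = 17: C(17, 4) = 2380; 2380 < 7776? YES
  n = 18: C(18, 4) = 3060; 3060 < 7776? YES
  n = 19: C(19, 4) = 3876; 3876 < 7776? YES
  n = 20: C(20, 4) = 4845; 4845 < 7776? YES
  n = 21: C(21, 4) = 5985; 5985 < 7776? YES
  n = 22: C(22, 4) = 7315; 7315 < 7776? YES
  n = 23: C(23, 4) = 8855; 8855 < 7776? NO
The largest n with C(n, 4) < 7776 is n = 22 (where E[X] = 7315/7776 ≈ 0.9407150). Hence R_6(4) > 22, i.e. R_6(4) ≥ 23.

Largest n = 22; hence R_6(4) > 22.


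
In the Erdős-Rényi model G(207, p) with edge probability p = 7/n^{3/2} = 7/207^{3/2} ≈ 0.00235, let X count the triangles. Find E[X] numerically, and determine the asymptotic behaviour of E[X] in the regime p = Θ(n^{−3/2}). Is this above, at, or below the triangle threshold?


Number of potential triangles: C(207, 3) = 1456935.
Each occurs with probability p³ ≈ (0.00235)³ ≈ 1.29846e-08.
By linearity: E[X] = C(207, 3)·p³ ≈ 1456935 · 1.29846e-08 ≈ 0.019.
Since α = 3/2 > 1, p = c/n^{3/2} = o(1/n) is below the triangle threshold p ~ 1/n. Asymptotically E[X] ~ (c³/6)·n^{3(1−α)} = (7³/6)·n^{-1.5} → 0, so by Markov's inequality G has no triangles w.h.p.

E[X] ≈ 0.019; in regime p = Θ(1/n^{3/2}) E[X] tends to 0 (below the triangle threshold p ~ 1/n).


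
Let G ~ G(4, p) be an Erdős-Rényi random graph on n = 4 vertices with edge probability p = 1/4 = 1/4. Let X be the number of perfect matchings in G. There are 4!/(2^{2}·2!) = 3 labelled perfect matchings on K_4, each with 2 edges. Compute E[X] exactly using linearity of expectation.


K_4 has 4!/(2^{2}·2!) = 3 labelled perfect matchings.
For each such perfect matching H, let X_H = 1 if all 2 edges of H are present in G. Then P[X_H = 1] = p^{2} = (1/4)^{2} = 1/16.
By linearity of expectation: E[X] = Σ_H E[X_H] = 3 · p^{2} = 3 · 1/16 = 3/16.
Numerically: E[X] ≈ 0.188.

E[X] = 3 · (1/4)^{2} = 3/16 ≈ 0.188.


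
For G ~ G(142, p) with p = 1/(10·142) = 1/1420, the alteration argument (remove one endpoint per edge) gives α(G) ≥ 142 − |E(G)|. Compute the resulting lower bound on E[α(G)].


E[|E(G)|] = C(142, 2)·p = 10011 · (1/1420) = 141/20.
E[α(G)] ≥ n − E[|E(G)|] = 142 − 141/20 = 2699/20.
Numerically: ≈ 134.95000.
(This is only a lower bound; the true E[α(G)] may be larger.)

E[α(G)] ≥ 2699/20 ≈ 134.95000.


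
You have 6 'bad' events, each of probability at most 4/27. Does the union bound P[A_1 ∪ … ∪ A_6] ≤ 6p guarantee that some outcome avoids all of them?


Union bound: P[∪_{i=1}^{6} A_i] ≤ Σ_i P[A_i] ≤ 6·p = 6·(4/27) = 8/9.
Numerically: 8/9 ≈ 0.88889.
Is 8/9 < 1? YES.
Since P[∪ A_i] ≤ 8/9 < 1, the complement has P[∩ A_i^c] ≥ 1 − 8/9 = 1/9 > 0, so some outcome avoids every A_i.

6·p = 8/9 ≈ 0.88889; existence CERTIFIED by the union bound.


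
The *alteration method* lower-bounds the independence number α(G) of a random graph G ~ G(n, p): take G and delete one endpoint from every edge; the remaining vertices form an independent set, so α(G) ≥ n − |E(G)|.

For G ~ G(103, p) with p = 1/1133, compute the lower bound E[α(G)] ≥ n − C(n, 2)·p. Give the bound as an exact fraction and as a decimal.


E[|E(G)|] = C(103, 2)·p = 5253 · (1/1133) = 51/11.
E[α(G)] ≥ n − E[|E(G)|] = 103 − 51/11 = 1082/11.
Numerically: ≈ 98.3636.
(This is only a lower bound; the true E[α(G)] may be larger.)

E[α(G)] ≥ 1082/11 ≈ 98.3636.


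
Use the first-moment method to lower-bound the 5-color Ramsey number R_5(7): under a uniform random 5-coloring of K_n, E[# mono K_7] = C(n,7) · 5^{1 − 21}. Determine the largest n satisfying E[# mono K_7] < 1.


We need C(n, 7) · 5^{1 − 21} < 1, i.e. C(n, 7) < 5^{21 − 1} = 95367431640625.
Check values of n near the boundary:
  n = 334: C(334, 7) = 86359460961576; 86359460961576 < 95367431640625? YES
  n = 335: C(335, 7) = 88202498238195; 88202498238195 < 95367431640625? YES
  n = 336: C(336, 7) = 90079147136880; 90079147136880 < 95367431640625? YES
  n = 337: C(337, 7) = 91989916924632; 91989916924632 < 95367431640625? YES
  n = 338: C(338, 7) = 93935323022736; 93935323022736 < 95367431640625? YES
  n = 339: C(339, 7) = 95915887062372; 95915887062372 < 95367431640625? NO
  n = 340: C(340, 7) = 97932136940560; 97932136940560 < 95367431640625? NO
  n = 341: C(341, 7) = 99984606876440; 99984606876440 < 95367431640625? NO
The largest n with C(n, 7) < 95367431640625 is n = 338 (where E[X] = 93935323022736/95367431640625 ≈ 0.985). Hence R_5(7) > 338, i.e. R_5(7) ≥ 339.

Largest n = 338; hence R_5(7) > 338.


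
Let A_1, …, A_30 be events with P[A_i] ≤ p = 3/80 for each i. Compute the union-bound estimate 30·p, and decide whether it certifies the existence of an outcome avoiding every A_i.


Union bound: P[∪_{i=1}^{30} A_i] ≤ Σ_i P[A_i] ≤ 30·p = 30·(3/80) = 9/8.
Numerically: 9/8 ≈ 1.12500.
Is 9/8 < 1? NO.
Since the bound 9/8 is ≥ 1, the union bound is uninformative here; it does NOT by itself certify existence.

30·p = 9/8 ≈ 1.12500; existence NOT certified by the union bound.


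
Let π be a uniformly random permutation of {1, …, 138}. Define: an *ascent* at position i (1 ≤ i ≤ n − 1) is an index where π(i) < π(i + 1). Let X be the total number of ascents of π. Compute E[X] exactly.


Write X = Σ X_I over i = 1, …, 137, with X_I the indicator of one ascent.
There are 137 indicators.
For each fixed i, the pair (π(i), π(i+1)) is a uniformly random ordered pair of distinct values from {1, …, 138}; by symmetry P[π(i) < π(i+1)] = 1/2.
By linearity: E[X] = 137 · (1/2) = (138 − 1) · (1/2) = 137/2 ≈ 68.500.

E[X] = 137/2 = 68.500.


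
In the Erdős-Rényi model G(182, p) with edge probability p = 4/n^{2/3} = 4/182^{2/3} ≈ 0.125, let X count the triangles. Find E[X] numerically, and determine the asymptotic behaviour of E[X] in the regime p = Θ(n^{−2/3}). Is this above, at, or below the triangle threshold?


Number of potential triangles: C(182, 3) = 988260.
Each occurs with probability p³ ≈ (0.125)³ ≈ 1.93213e-03.
By linearity: E[X] = C(182, 3)·p³ ≈ 988260 · 1.93213e-03 ≈ 1909.451.
Since α = 2/3 < 1, p = c/n^{2/3} ≫ 1/n is above the triangle threshold p ~ 1/n. Asymptotically E[X] ~ (c³/6)·n^{3(1−α)} = (4³/6)·n^{1} → ∞; triangles are abundant w.h.p.

E[X] ≈ 1909.451; in regime p = Θ(1/n^{2/3}) E[X] diverges (above the triangle threshold p ~ 1/n).


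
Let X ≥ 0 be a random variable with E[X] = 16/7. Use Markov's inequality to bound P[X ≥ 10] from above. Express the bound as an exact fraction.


μ = E[X] = 16/7, a = 10.
Markov: P[X ≥ 10] ≤ μ/a = (16/7)/10 = 8/35.
Numerically: ≈ 0.22857.
(Since a = 10 > μ = 2.28571, the bound 8/35 is < 1 and informative.)

P[X ≥ 10] ≤ 8/35 ≈ 0.22857.


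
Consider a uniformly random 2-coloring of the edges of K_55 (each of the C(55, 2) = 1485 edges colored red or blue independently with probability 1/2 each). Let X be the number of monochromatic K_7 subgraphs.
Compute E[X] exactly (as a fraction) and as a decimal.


Let X = Σ_S X_S over the C(55, 7) = 202927725 subsets S of size 7, where X_S = 1 if the K_7 on S is monochromatic.
For a fixed S, the K_7 on S has C(7, 2) = 21 edges. P[all 21 edges red] = (1/2)^21, and likewise for blue, so P[monochromatic] = 2·(1/2)^21 = 2^{1 − 21} = 1/1048576.
Summing: E[X] = C(55, 7) · 2^{1 − 21} = 202927725 · 1/1048576 = 202927725/1048576.
Numerically: E[X] ≈ 193.527.

E[X] = C(55,7)·2^(1−C(7,2)) = 202927725/1048576 ≈ 193.527.


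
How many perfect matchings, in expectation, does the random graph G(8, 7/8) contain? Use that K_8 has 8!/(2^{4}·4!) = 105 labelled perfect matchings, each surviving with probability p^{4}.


K_8 has 8!/(2^{4}·4!) = 105 labelled perfect matchings.
For each such perfect matching H, let X_H = 1 if all 4 edges of H are present in G. Then P[X_H = 1] = p^{4} = (7/8)^{4} = 2401/4096.
By linearity of expectation: E[X] = Σ_H E[X_H] = 105 · p^{4} = 105 · 2401/4096 = 252105/4096.
Numerically: E[X] ≈ 61.549.

E[X] = 105 · (7/8)^{4} = 252105/4096 ≈ 61.549.


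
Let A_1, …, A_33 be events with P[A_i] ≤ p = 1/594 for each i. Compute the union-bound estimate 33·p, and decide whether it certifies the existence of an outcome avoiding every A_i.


Union bound: P[∪_{i=1}^{33} A_i] ≤ Σ_i P[A_i] ≤ 33·p = 33·(1/594) = 1/18.
Numerically: 1/18 ≈ 0.05556.
Is 1/18 < 1? YES.
Since P[∪ A_i] ≤ 1/18 < 1, the complement has P[∩ A_i^c] ≥ 1 − 1/18 = 17/18 > 0, so some outcome avoids every A_i.

33·p = 1/18 ≈ 0.05556; existence CERTIFIED by the union bound.


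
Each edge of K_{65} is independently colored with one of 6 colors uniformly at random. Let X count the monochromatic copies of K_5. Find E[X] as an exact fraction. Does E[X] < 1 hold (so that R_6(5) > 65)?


E[X] = C(65, 5) · 6^{1 − 10} = 8259888 · 6^{−9} = 8259888/10077696.
As a reduced fraction: E[X] = 172081/209952 ≈ 0.8196207.
Is E[X] < 1? YES.
Since E[X] < 1, there exists a 6-coloring of K_{65} with no monochromatic K_5; hence R_6(5) > 65.

E[X] = 172081/209952 ≈ 0.8196207; E[X] < 1, so R_6(5) > 65.


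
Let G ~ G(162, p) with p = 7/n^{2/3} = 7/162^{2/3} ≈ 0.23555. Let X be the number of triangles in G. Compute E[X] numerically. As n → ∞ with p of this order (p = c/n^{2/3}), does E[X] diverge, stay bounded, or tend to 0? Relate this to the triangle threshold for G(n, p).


Number of potential triangles: C(162, 3) = 695520.
Each occurs with probability p³ ≈ (0.23555)³ ≈ 1.3069654e-02.
By linearity: E[X] = C(162, 3)·p³ ≈ 695520 · 1.3069654e-02 ≈ 9090.20576.
Since α = 2/3 < 1, p = c/n^{2/3} ≫ 1/n is above the triangle threshold p ~ 1/n. Asymptotically E[X] ~ (c³/6)·n^{3(1−α)} = (7³/6)·n^{1} → ∞; triangles are abundant w.h.p.

E[X] ≈ 9090.20576; in regime p = Θ(1/n^{2/3}) E[X] diverges (above the triangle threshold p ~ 1/n).


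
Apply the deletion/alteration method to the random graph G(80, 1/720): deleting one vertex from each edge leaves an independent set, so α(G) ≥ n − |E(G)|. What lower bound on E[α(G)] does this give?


E[|E(G)|] = C(80, 2)·p = 3160 · (1/720) = 79/18.
E[α(G)] ≥ n − E[|E(G)|] = 80 − 79/18 = 1361/18.
Numerically: ≈ 75.611.
(This is only a lower bound; the true E[α(G)] may be larger.)

E[α(G)] ≥ 1361/18 ≈ 75.611.


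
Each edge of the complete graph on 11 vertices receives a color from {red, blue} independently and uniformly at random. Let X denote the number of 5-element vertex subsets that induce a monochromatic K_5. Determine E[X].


Let X = Σ_S X_S over the C(11, 5) = 462 subsets S of size 5, where X_S = 1 if the K_5 on S is monochromatic.
For a fixed S, the K_5 on S has C(5, 2) = 10 edges. P[all 10 edges red] = (1/2)^10, and likewise for blue, so P[monochromatic] = 2·(1/2)^10 = 2^{1 − 10} = 1/512.
By linearity: E[X] = C(11, 5) · 2^{1 − 10} = 462 · 1/512 = 231/256.
Numerically: E[X] ≈ 0.9023.

E[X] = C(11,5)·2^(1−C(5,2)) = 231/256 ≈ 0.9023.


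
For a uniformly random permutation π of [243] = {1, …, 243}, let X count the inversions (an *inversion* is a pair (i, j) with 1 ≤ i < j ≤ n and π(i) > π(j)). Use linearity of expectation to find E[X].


Write X = Σ X_I over the C(243, 2) = 29403 pairs i < j, with X_I the indicator of one inversion.
There are 29403 indicators.
For each fixed pair i < j, the values π(i) and π(j) are two distinct elements of {1, …, 243} in uniformly random order; by symmetry P[π(i) > π(j)] = 1/2.
By linearity: E[X] = 29403 · (1/2) = C(243, 2) · (1/2) = 29403/2 = 29403/2 ≈ 14701.500.

E[X] = 29403/2 = 14701.500.


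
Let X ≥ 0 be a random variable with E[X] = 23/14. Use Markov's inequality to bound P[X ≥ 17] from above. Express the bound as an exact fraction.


μ = E[X] = 23/14, a = 17.
Markov: P[X ≥ 17] ≤ μ/a = (23/14)/17 = 23/238.
Numerically: ≈ 0.0966.
(Since a = 17 > μ = 1.6429, the bound 23/238 is < 1 and informative.)

P[X ≥ 17] ≤ 23/238 ≈ 0.0966.


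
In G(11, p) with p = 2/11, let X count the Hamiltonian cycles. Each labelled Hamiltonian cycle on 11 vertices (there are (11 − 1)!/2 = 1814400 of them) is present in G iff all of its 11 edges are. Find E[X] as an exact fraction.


K_11 has (11 − 1)!/2 = 1814400 labelled Hamiltonian cycles.
For each such Hamiltonian cycle H, let X_H = 1 if all 11 edges of H are present in G. Then P[X_H = 1] = p^{11} = (2/11)^{11} = 2048/285311670611.
By linearity of expectation: E[X] = Σ_H E[X_H] = 1814400 · p^{11} = 1814400 · 2048/285311670611 = 3715891200/285311670611.
Numerically: E[X] ≈ 0.01302.

E[X] = 1814400 · (2/11)^{11} = 3715891200/285311670611 ≈ 0.01302.


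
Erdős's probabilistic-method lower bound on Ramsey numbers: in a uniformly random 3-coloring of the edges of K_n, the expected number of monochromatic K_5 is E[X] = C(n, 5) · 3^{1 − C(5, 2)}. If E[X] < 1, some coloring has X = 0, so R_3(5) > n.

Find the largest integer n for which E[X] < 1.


We need C(n, 5) · 3^{1 − 10} < 1, i.e. C(n, 5) < 3^{10 − 1} = 19683.
Check values of n near the boundary:
  n = 19: C(19, 5) = 11628; 11628 < 19683? YES
  n = 20: C(20, 5) = 15504; 15504 < 19683? YES
  n = 21: C(21, 5) = 20349; 20349 < 19683? NO
  n = 22: C(22, 5) = 26334; 26334 < 19683? NO
  n = 23: C(23, 5) = 33649; 33649 < 19683? NO
The largest n with C(n, 5) < 19683 is n = 20 (where E[X] = 5168/6561 ≈ 0.78768). Hence R_3(5) > 20, i.e. R_3(5) ≥ 21.

Largest n = 20; hence R_3(5) > 20.


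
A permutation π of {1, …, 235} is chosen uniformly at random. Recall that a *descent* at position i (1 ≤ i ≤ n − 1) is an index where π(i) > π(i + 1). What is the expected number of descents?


Write X = Σ X_I over i = 1, …, 234, with X_I the indicator of one descent.
There are 234 indicators.
For each fixed i, the pair (π(i), π(i+1)) is a uniformly random ordered pair of distinct values from {1, …, 235}; by symmetry P[π(i) > π(i+1)] = 1/2.
By linearity: E[X] = 234 · (1/2) = (235 − 1) · (1/2) = 117 ≈ 117.000.

E[X] = 117 = 117.000.


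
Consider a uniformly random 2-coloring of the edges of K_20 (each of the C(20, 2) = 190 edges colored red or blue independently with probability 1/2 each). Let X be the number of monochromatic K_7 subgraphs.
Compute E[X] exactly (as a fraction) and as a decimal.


Let X = Σ_S X_S over the C(20, 7) = 77520 subsets S of size 7, where X_S = 1 if the K_7 on S is monochromatic.
For a fixed S, the K_7 on S has C(7, 2) = 21 edges. P[all 21 edges red] = (1/2)^21, and likewise for blue, so P[monochromatic] = 2·(1/2)^21 = 2^{1 − 21} = 1/1048576.
Summing: E[X] = C(20, 7) · 2^{1 − 21} = 77520 · 1/1048576 = 4845/65536.
Numerically: E[X] ≈ 0.0739.

E[X] = C(20,7)·2^(1−C(7,2)) = 4845/65536 ≈ 0.0739.


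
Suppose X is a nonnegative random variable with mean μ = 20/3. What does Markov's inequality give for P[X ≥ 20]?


μ = E[X] = 20/3, a = 20.
Markov: P[X ≥ 20] ≤ μ/a = (20/3)/20 = 1/3.
Numerically: ≈ 0.333333.
(Since a = 20 > μ = 6.666667, the bound 1/3 is < 1 and informative.)

P[X ≥ 20] ≤ 1/3 ≈ 0.333333.


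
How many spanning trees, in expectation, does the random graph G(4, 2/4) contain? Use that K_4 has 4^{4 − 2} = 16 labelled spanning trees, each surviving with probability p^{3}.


K_4 has 4^{4 − 2} = 16 labelled spanning trees.
For each such spanning tree H, let X_H = 1 if all 3 edges of H are present in G. Then P[X_H = 1] = p^{3} = (1/2)^{3} = 1/8.
Summing the indicators: E[X] = Σ_H E[X_H] = 16 · p^{3} = 16 · 1/8 = 2.
Numerically: E[X] ≈ 2.

E[X] = 16 · (1/2)^{3} = 2 ≈ 2.


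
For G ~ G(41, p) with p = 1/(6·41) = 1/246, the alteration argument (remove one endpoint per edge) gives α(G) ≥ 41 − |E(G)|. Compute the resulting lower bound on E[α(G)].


E[|E(G)|] = C(41, 2)·p = 820 · (1/246) = 10/3.
E[α(G)] ≥ n − E[|E(G)|] = 41 − 10/3 = 113/3.
Numerically: ≈ 37.66667.
(This is only a lower bound; the true E[α(G)] may be larger.)

E[α(G)] ≥ 113/3 ≈ 37.66667.


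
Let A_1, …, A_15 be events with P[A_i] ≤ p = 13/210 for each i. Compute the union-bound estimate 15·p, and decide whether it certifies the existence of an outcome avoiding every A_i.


Union bound: P[∪_{i=1}^{15} A_i] ≤ Σ_i P[A_i] ≤ 15·p = 15·(13/210) = 13/14.
Numerically: 13/14 ≈ 0.928571.
Is 13/14 < 1? YES.
Since P[∪ A_i] ≤ 13/14 < 1, the complement has P[∩ A_i^c] ≥ 1 − 13/14 = 1/14 > 0, so some outcome avoids every A_i.

15·p = 13/14 ≈ 0.928571; existence CERTIFIED by the union bound.


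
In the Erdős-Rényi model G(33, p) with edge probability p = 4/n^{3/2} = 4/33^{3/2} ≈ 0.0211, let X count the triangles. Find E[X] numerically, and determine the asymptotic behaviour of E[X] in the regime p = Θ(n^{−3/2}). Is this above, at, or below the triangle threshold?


Number of potential triangles: C(33, 3) = 5456.
Each occurs with probability p³ ≈ (0.0211)³ ≈ 9.3943610e-06.
By linearity: E[X] = C(33, 3)·p³ ≈ 5456 · 9.3943610e-06 ≈ 0.05126.
Since α = 3/2 > 1, p = c/n^{3/2} = o(1/n) is below the triangle threshold p ~ 1/n. Asymptotically E[X] ~ (c³/6)·n^{3(1−α)} = (4³/6)·n^{-1.5} → 0, so by Markov's inequality G has no triangles w.h.p.

E[X] ≈ 0.05126; in regime p = Θ(1/n^{3/2}) E[X] tends to 0 (below the triangle threshold p ~ 1/n).


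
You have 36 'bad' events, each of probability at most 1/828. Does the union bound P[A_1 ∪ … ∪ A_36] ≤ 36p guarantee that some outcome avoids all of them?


Union bound: P[∪_{i=1}^{36} A_i] ≤ Σ_i P[A_i] ≤ 36·p = 36·(1/828) = 1/23.
Numerically: 1/23 ≈ 0.04348.
Is 1/23 < 1? YES.
Since P[∪ A_i] ≤ 1/23 < 1, the complement has P[∩ A_i^c] ≥ 1 − 1/23 = 22/23 > 0, so some outcome avoids every A_i.

36·p = 1/23 ≈ 0.04348; existence CERTIFIED by the union bound.


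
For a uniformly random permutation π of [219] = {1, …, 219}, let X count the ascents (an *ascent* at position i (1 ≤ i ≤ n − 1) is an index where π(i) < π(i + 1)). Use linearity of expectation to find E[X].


Write X = Σ X_I over i = 1, …, 218, with X_I the indicator of one ascent.
There are 218 indicators.
For each fixed i, the pair (π(i), π(i+1)) is a uniformly random ordered pair of distinct values from {1, …, 219}; by symmetry P[π(i) < π(i+1)] = 1/2.
By linearity: E[X] = 218 · (1/2) = (219 − 1) · (1/2) = 109 ≈ 109.000000.

E[X] = 109 = 109.000000.


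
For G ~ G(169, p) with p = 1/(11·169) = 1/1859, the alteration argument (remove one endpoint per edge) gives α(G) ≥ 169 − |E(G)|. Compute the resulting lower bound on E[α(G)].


E[|E(G)|] = C(169, 2)·p = 14196 · (1/1859) = 84/11.
E[α(G)] ≥ n − E[|E(G)|] = 169 − 84/11 = 1775/11.
Numerically: ≈ 161.36364.
(This is only a lower bound; the true E[α(G)] may be larger.)

E[α(G)] ≥ 1775/11 ≈ 161.36364.


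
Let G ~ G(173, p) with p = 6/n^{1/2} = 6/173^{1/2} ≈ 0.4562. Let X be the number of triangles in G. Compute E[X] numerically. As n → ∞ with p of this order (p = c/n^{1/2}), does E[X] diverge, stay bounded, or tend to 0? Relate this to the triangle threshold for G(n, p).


Number of potential triangles: C(173, 3) = 848046.
Each occurs with probability p³ ≈ (0.4562)³ ≈ 9.492587e-02.
By linearity: E[X] = C(173, 3)·p³ ≈ 848046 · 9.492587e-02 ≈ 80501.5063.
Since α = 1/2 < 1, p = c/n^{1/2} ≫ 1/n is above the triangle threshold p ~ 1/n. Asymptotically E[X] ~ (c³/6)·n^{3(1−α)} = (6³/6)·n^{1.5} → ∞; triangles are abundant w.h.p.

E[X] ≈ 80501.5063; in regime p = Θ(1/n^{1/2}) E[X] diverges (above the triangle threshold p ~ 1/n).


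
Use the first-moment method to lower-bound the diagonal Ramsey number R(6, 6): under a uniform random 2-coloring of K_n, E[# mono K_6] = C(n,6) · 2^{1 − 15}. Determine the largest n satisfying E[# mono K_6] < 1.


We need C(n, 6) · 2^{1 − 15} < 1, i.e. C(n, 6) < 2^{15 − 1} = 16384.
Check values of n near the boundary:
  n = 15: C(15, 6) = 5005; 5005 < 16384? YES
  n = 16: C(16, 6) = 8008; 8008 < 16384? YES
  n = 17: C(17, 6) = 12376; 12376 < 16384? YES
  n = 18: C(18, 6) = 18564; 18564 < 16384? NO
  n = 19: C(19, 6) = 27132; 27132 < 16384? NO
  n = 20: C(20, 6) = 38760; 38760 < 16384? NO
The largest n with C(n, 6) < 16384 is n = 17 (where E[X] = 1547/2048 ≈ 0.755371). Hence R(6, 6) > 17, i.e. R(6, 6) ≥ 18.

Largest n = 17; hence R(6, 6) > 17.


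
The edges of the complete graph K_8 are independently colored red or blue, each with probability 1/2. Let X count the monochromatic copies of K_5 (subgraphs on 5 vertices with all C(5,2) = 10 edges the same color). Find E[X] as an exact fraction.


Let X = Σ_S X_S over the C(8, 5) = 56 subsets S of size 5, where X_S = 1 if the K_5 on S is monochromatic.
For a fixed S, the K_5 on S has C(5, 2) = 10 edges. P[all 10 edges red] = (1/2)^10, and likewise for blue, so P[monochromatic] = 2·(1/2)^10 = 2^{1 − 10} = 1/512.
By linearity: E[X] = C(8, 5) · 2^{1 − 10} = 56 · 1/512 = 7/64.
Numerically: E[X] ≈ 0.109.

E[X] = C(8,5)·2^(1−C(5,2)) = 7/64 ≈ 0.109.


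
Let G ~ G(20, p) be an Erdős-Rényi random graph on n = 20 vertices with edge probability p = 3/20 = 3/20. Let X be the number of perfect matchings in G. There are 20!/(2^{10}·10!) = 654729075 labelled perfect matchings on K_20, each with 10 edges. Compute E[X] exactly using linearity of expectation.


K_20 has 20!/(2^{10}·10!) = 654729075 labelled perfect matchings.
For each such perfect matching H, let X_H = 1 if all 10 edges of H are present in G. Then P[X_H = 1] = p^{10} = (3/20)^{10} = 59049/10240000000000.
Summing the indicators: E[X] = Σ_H E[X_H] = 654729075 · p^{10} = 654729075 · 59049/10240000000000 = 1546443885987/409600000000.
Numerically: E[X] ≈ 3.78.

E[X] = 654729075 · (3/20)^{10} = 1546443885987/409600000000 ≈ 3.78.


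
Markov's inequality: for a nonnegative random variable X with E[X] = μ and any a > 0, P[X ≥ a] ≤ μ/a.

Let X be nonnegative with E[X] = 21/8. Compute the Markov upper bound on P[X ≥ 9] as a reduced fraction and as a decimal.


μ = E[X] = 21/8, a = 9.
Markov: P[X ≥ 9] ≤ μ/a = (21/8)/9 = 7/24.
Numerically: ≈ 0.292.
(Since a = 9 > μ = 2.625, the bound 7/24 is < 1 and informative.)

P[X ≥ 9] ≤ 7/24 ≈ 0.292.


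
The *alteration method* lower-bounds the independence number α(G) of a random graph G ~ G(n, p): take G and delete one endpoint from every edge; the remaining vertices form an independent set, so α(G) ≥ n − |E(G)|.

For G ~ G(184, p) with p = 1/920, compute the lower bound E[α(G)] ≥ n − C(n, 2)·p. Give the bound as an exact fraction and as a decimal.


E[|E(G)|] = C(184, 2)·p = 16836 · (1/920) = 183/10.
E[α(G)] ≥ n − E[|E(G)|] = 184 − 183/10 = 1657/10.
Numerically: ≈ 165.7000.
(This is only a lower bound; the true E[α(G)] may be larger.)

E[α(G)] ≥ 1657/10 ≈ 165.7000.


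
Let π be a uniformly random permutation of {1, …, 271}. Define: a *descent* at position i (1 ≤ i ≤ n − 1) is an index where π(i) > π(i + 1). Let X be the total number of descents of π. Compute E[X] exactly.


Write X = Σ X_I over i = 1, …, 270, with X_I the indicator of one descent.
There are 270 indicators.
For each fixed i, the pair (π(i), π(i+1)) is a uniformly random ordered pair of distinct values from {1, …, 271}; by symmetry P[π(i) > π(i+1)] = 1/2.
By linearity: E[X] = 270 · (1/2) = (271 − 1) · (1/2) = 135 ≈ 135.00000.

E[X] = 135 = 135.00000.
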